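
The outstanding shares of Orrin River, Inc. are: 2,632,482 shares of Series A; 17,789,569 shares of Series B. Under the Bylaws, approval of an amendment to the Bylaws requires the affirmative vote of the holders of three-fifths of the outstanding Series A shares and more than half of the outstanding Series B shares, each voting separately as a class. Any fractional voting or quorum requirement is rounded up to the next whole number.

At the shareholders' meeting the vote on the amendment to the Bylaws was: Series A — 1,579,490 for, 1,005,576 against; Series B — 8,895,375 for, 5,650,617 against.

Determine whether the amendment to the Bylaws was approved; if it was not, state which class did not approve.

Series A: 3/5 of 2632482 = 1579489.20, rounded up to 1579490; 1,579,490 required, 1,579,490 in favor — approved.
Series B: a majority of 17789569 is 8894785; 8,894,785 required, 8,895,375 in favor — approved.

Approved — every class gave the required vote.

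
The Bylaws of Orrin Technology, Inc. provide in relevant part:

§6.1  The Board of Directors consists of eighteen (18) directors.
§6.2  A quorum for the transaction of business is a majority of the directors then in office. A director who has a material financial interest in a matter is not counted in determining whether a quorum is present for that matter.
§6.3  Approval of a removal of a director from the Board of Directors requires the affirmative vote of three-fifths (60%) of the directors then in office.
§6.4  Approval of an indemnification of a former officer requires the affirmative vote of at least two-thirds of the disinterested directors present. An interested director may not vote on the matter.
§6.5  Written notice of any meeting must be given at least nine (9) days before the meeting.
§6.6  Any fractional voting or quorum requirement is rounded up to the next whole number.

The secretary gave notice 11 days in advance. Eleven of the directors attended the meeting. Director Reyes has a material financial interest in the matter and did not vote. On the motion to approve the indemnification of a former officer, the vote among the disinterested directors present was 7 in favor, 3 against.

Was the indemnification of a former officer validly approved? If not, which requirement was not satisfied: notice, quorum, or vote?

Valid — all requirements satisfied.

Notice: 11 days given; 9 required (11 ≥ 9). Satisfied.
Quorum: 11 present, but the 1 interested director does not count, leaving 10. Quorum is 10. Satisfied.
Vote: the indemnification of a former officer requires two-thirds of the disinterested directors present (11 − 1 = 10). 2/3 of 10 = 6.67, rounded up to 7, so 7 affirmative votes are needed; 7 voted in favor. Satisfied.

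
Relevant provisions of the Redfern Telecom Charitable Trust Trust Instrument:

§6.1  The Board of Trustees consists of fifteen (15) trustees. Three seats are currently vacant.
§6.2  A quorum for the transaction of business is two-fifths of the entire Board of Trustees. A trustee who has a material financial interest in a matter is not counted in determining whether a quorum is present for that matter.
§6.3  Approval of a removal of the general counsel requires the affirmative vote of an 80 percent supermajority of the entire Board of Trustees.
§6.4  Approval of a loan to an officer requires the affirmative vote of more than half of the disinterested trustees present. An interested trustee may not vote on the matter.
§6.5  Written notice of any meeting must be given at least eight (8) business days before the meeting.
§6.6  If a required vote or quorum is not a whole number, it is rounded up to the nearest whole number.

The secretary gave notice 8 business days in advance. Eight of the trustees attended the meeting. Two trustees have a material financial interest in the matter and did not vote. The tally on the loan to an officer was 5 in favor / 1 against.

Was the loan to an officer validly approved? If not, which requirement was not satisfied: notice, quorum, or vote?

Valid — all requirements satisfied.

Notice: 8 business days given; 8 required (8 ≥ 8). Satisfied.
Quorum: 8 present, but the 2 interested trustees do not count, leaving 6. Quorum is 6. Satisfied.
Vote: the loan to an officer requires a majority of the disinterested trustees present (8 − 2 = 6). A majority of 6 is 4, so 4 affirmative votes are needed; 5 voted in favor. Satisfied.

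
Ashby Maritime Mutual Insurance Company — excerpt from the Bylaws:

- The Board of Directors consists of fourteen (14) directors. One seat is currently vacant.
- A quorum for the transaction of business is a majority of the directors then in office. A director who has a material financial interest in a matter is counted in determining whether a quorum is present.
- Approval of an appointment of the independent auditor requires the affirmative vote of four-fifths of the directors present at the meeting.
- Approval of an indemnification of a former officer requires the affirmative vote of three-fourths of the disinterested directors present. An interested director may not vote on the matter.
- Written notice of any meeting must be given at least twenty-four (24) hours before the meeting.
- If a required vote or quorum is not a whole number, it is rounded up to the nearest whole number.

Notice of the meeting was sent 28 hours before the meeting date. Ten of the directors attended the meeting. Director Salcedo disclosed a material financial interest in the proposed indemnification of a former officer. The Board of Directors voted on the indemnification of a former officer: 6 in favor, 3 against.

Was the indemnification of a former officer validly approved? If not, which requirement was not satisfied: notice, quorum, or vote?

Invalid — vote requirement not satisfied.

Notice: 28 hours given; 24 required (28 ≥ 24). Satisfied.
Quorum: 10 present (interested directors count toward quorum); quorum is 7. Satisfied.
Vote: the indemnification of a former officer requires three-fourths of the disinterested directors present (10 − 1 = 9). 3/4 of 9 = 6.75, rounded up to 7, so 7 affirmative votes are needed; 6 voted in favor. Not satisfied.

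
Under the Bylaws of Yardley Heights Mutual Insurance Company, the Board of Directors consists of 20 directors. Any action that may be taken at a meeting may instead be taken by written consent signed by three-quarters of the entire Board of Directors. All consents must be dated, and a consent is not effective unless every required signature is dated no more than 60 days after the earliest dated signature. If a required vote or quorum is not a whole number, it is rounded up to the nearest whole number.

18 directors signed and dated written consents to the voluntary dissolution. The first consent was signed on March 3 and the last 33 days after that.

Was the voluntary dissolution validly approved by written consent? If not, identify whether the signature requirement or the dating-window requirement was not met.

Effective — both the signature and dating-window requirements are satisfied.

Signatures required: three-quarters of 20 — 3/4 of 20 = 15, so 15 needed; 18 signed. Sufficient.
Dating window: the latest signature is 33 days after the earliest; the limit is 60 days. Within the window.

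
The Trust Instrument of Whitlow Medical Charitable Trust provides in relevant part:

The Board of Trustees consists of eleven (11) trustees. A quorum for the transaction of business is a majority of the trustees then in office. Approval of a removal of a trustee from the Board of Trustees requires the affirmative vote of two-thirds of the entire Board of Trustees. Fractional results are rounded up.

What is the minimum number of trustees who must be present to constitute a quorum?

6

A majority of 11 is 6.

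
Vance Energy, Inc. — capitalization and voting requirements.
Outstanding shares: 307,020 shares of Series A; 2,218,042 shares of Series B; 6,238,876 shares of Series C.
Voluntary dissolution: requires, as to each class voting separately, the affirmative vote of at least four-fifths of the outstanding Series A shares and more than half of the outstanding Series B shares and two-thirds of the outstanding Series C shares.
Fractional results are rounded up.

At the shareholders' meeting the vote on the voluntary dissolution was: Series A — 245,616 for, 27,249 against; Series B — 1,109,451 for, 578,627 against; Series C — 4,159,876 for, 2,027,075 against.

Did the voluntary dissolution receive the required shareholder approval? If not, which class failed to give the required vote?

Approved — every class gave the required vote.

Series A: 4/5 of 307020 = 245616; 245,616 required, 245,616 in favor — approved.
Series B: a majority of 2218042 is 1109022; 1,109,022 required, 1,109,451 in favor — approved.
Series C: 2/3 of 6238876 = 4159250.67, rounded up to 4159251; 4,159,251 required, 4,159,876 in favor — approved.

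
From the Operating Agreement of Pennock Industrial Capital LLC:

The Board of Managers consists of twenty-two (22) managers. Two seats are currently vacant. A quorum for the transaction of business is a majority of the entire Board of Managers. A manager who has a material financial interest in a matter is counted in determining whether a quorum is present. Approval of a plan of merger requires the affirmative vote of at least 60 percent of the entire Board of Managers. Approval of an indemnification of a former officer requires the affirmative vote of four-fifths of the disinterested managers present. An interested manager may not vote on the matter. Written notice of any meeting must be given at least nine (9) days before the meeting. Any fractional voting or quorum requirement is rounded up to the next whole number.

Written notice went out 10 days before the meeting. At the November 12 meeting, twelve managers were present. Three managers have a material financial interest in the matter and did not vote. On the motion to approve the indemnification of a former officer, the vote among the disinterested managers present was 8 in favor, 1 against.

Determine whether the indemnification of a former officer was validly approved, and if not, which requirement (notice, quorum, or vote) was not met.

Valid — all requirements satisfied.

Notice: 10 days given; 9 required (10 ≥ 9). Satisfied.
Quorum: 12 present (interested managers count toward quorum); quorum is 12. Satisfied.
Vote: the indemnification of a former officer requires four-fifths of the disinterested managers present (12 − 3 = 9). 4/5 of 9 = 7.20, rounded up to 8, so 8 affirmative votes are needed; 8 voted in favor. Satisfied.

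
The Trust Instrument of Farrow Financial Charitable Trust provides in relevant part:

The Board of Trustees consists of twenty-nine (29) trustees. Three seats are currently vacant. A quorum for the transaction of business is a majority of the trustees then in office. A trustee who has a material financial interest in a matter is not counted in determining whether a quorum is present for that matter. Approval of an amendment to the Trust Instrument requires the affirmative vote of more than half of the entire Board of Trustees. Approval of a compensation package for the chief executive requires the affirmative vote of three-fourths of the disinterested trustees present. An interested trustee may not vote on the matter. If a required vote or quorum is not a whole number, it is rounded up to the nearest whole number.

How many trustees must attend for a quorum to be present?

14

A majority of 26 is 14.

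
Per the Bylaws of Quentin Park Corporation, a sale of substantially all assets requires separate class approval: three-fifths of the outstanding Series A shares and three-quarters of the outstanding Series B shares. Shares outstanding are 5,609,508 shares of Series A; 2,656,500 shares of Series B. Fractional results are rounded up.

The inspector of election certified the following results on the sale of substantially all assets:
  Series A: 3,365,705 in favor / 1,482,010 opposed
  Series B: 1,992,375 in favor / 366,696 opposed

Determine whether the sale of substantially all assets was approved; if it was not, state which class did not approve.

Approved — every class gave the required vote.

Series A: 3/5 of 5609508 = 3365704.80, rounded up to 3365705; 3,365,705 required, 3,365,705 in favor — approved.
Series B: 3/4 of 2656500 = 1992375; 1,992,375 required, 1,992,375 in favor — approved.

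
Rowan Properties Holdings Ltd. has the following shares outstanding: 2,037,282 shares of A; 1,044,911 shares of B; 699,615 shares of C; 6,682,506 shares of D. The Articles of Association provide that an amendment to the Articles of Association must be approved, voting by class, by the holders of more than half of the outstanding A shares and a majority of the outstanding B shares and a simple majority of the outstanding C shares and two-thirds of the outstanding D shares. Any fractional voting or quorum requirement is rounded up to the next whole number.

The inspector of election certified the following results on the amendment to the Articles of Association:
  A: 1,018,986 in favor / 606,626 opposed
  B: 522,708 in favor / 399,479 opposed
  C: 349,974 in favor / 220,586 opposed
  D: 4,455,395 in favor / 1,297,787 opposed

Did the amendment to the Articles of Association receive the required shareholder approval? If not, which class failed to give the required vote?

Approved — every class gave the required vote.

A: a majority of 2037282 is 1018642; 1,018,642 required, 1,018,986 in favor — approved.
B: a majority of 1044911 is 522456; 522,456 required, 522,708 in favor — approved.
C: a majority of 699615 is 349808; 349,808 required, 349,974 in favor — approved.
D: 2/3 of 6682506 = 4455004; 4,455,004 required, 4,455,395 in favor — approved.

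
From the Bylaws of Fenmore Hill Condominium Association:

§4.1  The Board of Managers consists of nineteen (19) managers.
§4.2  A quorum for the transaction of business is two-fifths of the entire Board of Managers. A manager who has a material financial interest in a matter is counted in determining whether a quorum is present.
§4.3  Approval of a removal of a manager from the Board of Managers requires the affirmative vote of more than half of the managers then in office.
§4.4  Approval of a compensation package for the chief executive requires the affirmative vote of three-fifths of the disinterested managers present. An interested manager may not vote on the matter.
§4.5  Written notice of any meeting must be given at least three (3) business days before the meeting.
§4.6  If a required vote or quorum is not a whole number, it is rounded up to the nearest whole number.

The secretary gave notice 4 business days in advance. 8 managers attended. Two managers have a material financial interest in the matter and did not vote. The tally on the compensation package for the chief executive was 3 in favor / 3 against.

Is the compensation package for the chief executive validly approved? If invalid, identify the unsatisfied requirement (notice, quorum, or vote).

Invalid — vote requirement not satisfied.

Notice: 4 business days given; 3 required (4 ≥ 3). Satisfied.
Quorum: 8 present (interested managers count toward quorum); quorum is 8. Satisfied.
Vote: the compensation package for the chief executive requires three-fifths of the disinterested managers present (8 − 2 = 6). 3/5 of 6 = 3.60, rounded up to 4, so 4 affirmative votes are needed; 3 voted in favor. Not satisfied.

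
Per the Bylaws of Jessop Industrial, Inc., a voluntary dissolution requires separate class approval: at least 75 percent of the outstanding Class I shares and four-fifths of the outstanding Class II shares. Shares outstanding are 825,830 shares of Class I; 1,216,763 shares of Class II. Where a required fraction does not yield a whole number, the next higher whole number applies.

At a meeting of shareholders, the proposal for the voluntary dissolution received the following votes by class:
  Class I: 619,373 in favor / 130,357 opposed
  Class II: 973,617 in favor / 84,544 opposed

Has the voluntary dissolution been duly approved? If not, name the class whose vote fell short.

Class I: 3/4 of 825830 = 619372.50, rounded up to 619373; 619,373 required, 619,373 in favor — approved.
Class II: 4/5 of 1216763 = 973410.40, rounded up to 973411; 973,411 required, 973,617 in favor — approved.

Approved — every class gave the required vote.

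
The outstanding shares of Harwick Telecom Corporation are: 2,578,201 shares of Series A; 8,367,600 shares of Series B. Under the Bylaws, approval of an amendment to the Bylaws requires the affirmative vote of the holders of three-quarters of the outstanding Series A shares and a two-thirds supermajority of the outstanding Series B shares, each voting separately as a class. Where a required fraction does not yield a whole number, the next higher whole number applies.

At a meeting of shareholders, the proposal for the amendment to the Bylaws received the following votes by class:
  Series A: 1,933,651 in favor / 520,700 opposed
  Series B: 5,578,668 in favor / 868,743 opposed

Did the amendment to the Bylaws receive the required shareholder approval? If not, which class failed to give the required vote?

Approved — every class gave the required vote.

Series A: 3/4 of 2578201 = 1933650.75, rounded up to 1933651; 1,933,651 required, 1,933,651 in favor — approved.
Series B: 2/3 of 8367600 = 5578400; 5,578,400 required, 5,578,668 in favor — approved.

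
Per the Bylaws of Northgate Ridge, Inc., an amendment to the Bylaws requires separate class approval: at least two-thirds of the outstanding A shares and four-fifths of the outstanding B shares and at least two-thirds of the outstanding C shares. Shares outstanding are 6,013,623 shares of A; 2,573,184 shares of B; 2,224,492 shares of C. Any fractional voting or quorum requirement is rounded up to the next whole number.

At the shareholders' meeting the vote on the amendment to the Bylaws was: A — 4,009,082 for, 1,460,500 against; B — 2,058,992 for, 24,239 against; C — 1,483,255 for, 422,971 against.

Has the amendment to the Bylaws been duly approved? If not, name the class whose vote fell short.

Approved — every class gave the required vote.

A: 2/3 of 6013623 = 4009082; 4,009,082 required, 4,009,082 in favor — approved.
B: 4/5 of 2573184 = 2058547.20, rounded up to 2058548; 2,058,548 required, 2,058,992 in favor — approved.
C: 2/3 of 2224492 = 1482994.67, rounded up to 1482995; 1,482,995 required, 1,483,255 in favor — approved.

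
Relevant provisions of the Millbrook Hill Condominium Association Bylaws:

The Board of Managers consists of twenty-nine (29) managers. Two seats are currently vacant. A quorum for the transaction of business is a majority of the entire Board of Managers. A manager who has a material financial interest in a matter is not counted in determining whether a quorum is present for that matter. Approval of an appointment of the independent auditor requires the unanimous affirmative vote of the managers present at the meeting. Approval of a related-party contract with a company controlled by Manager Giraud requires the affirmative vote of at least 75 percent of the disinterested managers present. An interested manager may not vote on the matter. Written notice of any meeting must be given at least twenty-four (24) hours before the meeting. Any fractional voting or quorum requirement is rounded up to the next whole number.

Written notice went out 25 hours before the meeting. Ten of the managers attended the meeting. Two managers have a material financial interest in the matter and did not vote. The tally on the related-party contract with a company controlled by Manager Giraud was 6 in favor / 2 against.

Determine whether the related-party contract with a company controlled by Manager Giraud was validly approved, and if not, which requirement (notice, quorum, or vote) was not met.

Invalid — quorum requirement not satisfied.

Notice: 25 hours given; 24 required (25 ≥ 24). Satisfied.
Quorum: 10 present, but the 2 interested managers do not count, leaving 8. Quorum is 15. Not satisfied.
Vote: the related-party contract with a company controlled by Manager Giraud requires three-fourths of the disinterested managers present (10 − 2 = 8). 3/4 of 8 = 6, so 6 affirmative votes are needed; 6 voted in favor. Satisfied. (Moot — without a quorum no business can be validly transacted.)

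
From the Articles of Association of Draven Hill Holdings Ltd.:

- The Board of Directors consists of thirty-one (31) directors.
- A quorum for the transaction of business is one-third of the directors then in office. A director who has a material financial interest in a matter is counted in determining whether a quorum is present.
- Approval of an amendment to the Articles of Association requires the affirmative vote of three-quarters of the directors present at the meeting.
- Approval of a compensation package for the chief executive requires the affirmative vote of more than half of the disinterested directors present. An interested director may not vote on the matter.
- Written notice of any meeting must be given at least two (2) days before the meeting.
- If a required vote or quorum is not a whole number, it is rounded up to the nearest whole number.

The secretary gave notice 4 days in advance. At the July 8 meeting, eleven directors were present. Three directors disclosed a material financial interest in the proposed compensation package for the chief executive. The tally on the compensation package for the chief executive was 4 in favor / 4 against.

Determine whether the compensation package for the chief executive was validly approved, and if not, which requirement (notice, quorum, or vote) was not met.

Invalid — vote requirement not satisfied.

Notice: 4 days given; 2 required (4 ≥ 2). Satisfied.
Quorum: 11 present (interested directors count toward quorum); quorum is 11. Satisfied.
Vote: the compensation package for the chief executive requires a majority of the disinterested directors present (11 − 3 = 8). A majority of 8 is 5, so 5 affirmative votes are needed; 4 voted in favor. Not satisfied.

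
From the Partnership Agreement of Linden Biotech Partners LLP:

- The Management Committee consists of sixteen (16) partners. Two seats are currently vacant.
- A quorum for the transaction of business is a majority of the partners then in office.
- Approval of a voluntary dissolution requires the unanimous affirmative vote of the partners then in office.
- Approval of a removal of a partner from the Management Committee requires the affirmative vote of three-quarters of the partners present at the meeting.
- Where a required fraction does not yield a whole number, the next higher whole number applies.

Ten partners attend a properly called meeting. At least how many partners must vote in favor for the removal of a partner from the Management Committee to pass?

The removal of a partner from the Management Committee requires three-fourths of the partners present (10).
3/4 of 10 = 7.50, rounded up to 8.

8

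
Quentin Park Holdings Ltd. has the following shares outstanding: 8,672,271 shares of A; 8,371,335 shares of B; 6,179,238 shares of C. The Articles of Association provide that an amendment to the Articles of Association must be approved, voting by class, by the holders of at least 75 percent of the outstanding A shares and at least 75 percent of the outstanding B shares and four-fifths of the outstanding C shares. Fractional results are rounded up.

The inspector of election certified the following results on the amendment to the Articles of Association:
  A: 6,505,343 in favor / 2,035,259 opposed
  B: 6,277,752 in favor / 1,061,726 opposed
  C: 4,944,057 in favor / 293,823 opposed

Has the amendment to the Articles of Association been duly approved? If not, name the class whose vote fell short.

A: 3/4 of 8672271 = 6504203.25, rounded up to 6504204; 6,504,204 required, 6,505,343 in favor — approved.
B: 3/4 of 8371335 = 6278501.25, rounded up to 6278502; 6,278,502 required, 6,277,752 in favor — not approved.
C: 4/5 of 6179238 = 4943390.40, rounded up to 4943391; 4,943,391 required, 4,944,057 in favor — approved.

Not approved — the B shares did not give the required vote.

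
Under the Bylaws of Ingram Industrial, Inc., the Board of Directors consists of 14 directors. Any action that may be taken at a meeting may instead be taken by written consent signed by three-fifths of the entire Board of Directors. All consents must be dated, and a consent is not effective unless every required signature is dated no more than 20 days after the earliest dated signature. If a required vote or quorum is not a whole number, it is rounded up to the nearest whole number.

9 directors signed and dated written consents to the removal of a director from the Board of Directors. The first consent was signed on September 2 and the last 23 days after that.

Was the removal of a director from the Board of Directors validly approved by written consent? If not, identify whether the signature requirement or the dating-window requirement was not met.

Not effective — dating-window requirement not satisfied.

Signatures required: three-fifths of 14 — 3/5 of 14 = 8.40, rounded up to 9, so 9 needed; 9 signed. Sufficient.
Dating window: the latest signature is 23 days after the earliest; the limit is 20 days. Outside the window.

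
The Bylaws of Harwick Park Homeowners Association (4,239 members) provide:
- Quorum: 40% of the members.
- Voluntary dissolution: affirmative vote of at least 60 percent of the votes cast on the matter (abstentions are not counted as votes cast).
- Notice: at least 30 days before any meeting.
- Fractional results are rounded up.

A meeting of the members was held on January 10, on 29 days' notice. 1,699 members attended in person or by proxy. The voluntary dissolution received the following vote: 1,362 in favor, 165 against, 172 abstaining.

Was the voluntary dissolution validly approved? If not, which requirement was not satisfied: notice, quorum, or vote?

Notice: 29 days given; 30 required. Not satisfied.
Quorum: 40% of 4,239 = 1,695.60, rounded up to 1,696; 1,699 present. Satisfied.
Vote: requires three-fifths of the votes cast (1,699 − 172 abstaining = 1,527); 3/5 of 1527 = 916.20, rounded up to 917, so 917 needed; 1,362 in favor. Satisfied.

Invalid — notice requirement not satisfied.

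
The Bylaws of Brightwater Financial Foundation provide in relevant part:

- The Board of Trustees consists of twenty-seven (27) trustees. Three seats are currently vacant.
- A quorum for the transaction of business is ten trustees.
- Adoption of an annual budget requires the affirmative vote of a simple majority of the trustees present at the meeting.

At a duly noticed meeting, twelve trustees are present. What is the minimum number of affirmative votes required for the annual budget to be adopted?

The annual budget requires a majority of the trustees present (12).
A majority of 12 is 7.

7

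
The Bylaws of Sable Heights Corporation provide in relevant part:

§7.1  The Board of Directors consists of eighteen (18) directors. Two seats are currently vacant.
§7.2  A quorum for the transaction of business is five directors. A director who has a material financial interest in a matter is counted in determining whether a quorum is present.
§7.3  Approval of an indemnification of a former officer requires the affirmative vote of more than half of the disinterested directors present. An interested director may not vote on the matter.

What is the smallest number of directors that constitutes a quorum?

The quorum is fixed at 5.

5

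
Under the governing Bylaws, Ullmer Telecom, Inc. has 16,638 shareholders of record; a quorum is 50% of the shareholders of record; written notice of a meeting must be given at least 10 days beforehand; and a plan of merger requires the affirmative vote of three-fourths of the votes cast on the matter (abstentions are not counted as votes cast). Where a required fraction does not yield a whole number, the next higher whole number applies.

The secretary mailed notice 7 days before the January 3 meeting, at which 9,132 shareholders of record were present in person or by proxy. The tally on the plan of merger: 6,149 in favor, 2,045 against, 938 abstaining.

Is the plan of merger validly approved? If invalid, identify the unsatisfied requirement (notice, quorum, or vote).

Notice: 7 days given; 10 required. Not satisfied.
Quorum: 50% of 16,638 = 8,319; 9,132 present. Satisfied.
Vote: requires three-fourths of the votes cast (9,132 − 938 abstaining = 8,194); 3/4 of 8194 = 6145.50, rounded up to 6146, so 6,146 needed; 6,149 in favor. Satisfied.

Invalid — notice requirement not satisfied.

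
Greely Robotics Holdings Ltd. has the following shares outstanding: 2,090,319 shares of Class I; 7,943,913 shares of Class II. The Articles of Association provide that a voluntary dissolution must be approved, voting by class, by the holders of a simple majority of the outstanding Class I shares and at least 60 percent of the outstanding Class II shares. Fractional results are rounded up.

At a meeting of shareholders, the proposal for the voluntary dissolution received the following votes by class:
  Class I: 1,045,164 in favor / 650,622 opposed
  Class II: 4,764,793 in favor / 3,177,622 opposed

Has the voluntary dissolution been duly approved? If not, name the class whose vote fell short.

Class I: a majority of 2090319 is 1045160; 1,045,160 required, 1,045,164 in favor — approved.
Class II: 3/5 of 7943913 = 4766347.80, rounded up to 4766348; 4,766,348 required, 4,764,793 in favor — not approved.

Not approved — the Class II shares did not give the required vote.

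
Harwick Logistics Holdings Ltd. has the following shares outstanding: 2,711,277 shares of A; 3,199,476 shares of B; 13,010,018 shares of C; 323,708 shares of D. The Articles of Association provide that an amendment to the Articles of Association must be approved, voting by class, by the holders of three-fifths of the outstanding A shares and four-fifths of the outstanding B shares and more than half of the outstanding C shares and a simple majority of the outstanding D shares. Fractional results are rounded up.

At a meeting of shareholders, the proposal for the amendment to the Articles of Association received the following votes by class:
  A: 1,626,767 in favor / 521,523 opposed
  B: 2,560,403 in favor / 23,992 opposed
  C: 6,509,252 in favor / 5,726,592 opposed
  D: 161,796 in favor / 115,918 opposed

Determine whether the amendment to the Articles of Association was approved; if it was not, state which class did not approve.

Not approved — the D shares did not give the required vote.

A: 3/5 of 2711277 = 1626766.20, rounded up to 1626767; 1,626,767 required, 1,626,767 in favor — approved.
B: 4/5 of 3199476 = 2559580.80, rounded up to 2559581; 2,559,581 required, 2,560,403 in favor — approved.
C: a majority of 13010018 is 6505010; 6,505,010 required, 6,509,252 in favor — approved.
D: a majority of 323708 is 161855; 161,855 required, 161,796 in favor — not approved.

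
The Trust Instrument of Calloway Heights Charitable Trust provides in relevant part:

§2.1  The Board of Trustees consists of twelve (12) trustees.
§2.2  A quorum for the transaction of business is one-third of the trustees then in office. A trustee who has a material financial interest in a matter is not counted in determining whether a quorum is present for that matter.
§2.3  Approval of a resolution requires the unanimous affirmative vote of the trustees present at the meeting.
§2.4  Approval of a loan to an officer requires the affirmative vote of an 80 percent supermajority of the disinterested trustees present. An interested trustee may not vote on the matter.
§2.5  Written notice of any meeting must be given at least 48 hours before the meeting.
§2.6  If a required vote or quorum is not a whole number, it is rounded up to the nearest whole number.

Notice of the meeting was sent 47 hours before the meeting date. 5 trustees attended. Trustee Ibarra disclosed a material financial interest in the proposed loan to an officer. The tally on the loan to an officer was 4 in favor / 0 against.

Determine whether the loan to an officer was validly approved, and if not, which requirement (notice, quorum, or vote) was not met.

Invalid — notice requirement not satisfied.

Notice: 47 hours given; 48 required (47 < 48). Not satisfied.
Quorum: 5 present, but the 1 interested trustee does not count, leaving 4. Quorum is 4. Satisfied.
Vote: the loan to an officer requires four-fifths of the disinterested trustees present (5 − 1 = 4). 4/5 of 4 = 3.20, rounded up to 4, so 4 affirmative votes are needed; 4 voted in favor. Satisfied.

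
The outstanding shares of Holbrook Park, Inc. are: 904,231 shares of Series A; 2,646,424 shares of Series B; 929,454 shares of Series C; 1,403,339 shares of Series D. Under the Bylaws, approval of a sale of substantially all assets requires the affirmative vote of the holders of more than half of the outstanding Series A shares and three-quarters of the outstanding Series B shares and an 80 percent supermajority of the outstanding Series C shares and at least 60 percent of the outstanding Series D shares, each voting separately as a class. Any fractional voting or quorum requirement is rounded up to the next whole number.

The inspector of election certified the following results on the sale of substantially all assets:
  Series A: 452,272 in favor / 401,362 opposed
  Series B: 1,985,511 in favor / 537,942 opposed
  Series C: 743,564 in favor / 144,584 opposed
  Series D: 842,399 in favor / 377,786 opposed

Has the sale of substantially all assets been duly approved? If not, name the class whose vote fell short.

Series A: a majority of 904231 is 452116; 452,116 required, 452,272 in favor — approved.
Series B: 3/4 of 2646424 = 1984818; 1,984,818 required, 1,985,511 in favor — approved.
Series C: 4/5 of 929454 = 743563.20, rounded up to 743564; 743,564 required, 743,564 in favor — approved.
Series D: 3/5 of 1403339 = 842003.40, rounded up to 842004; 842,004 required, 842,399 in favor — approved.

Approved — every class gave the required vote.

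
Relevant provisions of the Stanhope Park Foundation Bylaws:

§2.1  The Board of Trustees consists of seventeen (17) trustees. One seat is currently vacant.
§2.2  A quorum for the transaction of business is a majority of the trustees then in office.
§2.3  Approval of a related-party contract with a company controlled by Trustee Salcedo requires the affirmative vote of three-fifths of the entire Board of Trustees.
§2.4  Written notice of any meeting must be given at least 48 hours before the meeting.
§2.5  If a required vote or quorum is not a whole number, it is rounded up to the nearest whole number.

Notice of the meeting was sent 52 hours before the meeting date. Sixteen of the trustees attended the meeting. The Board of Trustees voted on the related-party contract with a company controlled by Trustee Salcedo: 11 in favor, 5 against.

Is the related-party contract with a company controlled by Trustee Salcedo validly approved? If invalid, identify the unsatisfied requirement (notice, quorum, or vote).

Valid — all requirements satisfied.

Notice: 52 hours given; 48 required (52 ≥ 48). Satisfied.
Quorum: 16 present; quorum is 9. Satisfied.
Vote: the related-party contract with a company controlled by Trustee Salcedo requires three-fifths of the entire Board of Trustees (17). 3/5 of 17 = 10.20, rounded up to 11, so 11 affirmative votes are needed; 11 voted in favor. Satisfied.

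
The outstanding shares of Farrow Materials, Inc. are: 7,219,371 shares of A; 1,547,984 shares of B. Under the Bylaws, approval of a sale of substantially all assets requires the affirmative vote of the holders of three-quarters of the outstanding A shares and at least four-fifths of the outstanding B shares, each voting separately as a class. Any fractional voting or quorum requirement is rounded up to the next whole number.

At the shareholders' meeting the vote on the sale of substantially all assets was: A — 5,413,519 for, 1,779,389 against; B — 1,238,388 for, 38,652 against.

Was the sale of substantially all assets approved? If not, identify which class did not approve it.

Not approved — the A shares did not give the required vote.

A: 3/4 of 7219371 = 5414528.25, rounded up to 5414529; 5,414,529 required, 5,413,519 in favor — not approved.
B: 4/5 of 1547984 = 1238387.20, rounded up to 1238388; 1,238,388 required, 1,238,388 in favor — approved.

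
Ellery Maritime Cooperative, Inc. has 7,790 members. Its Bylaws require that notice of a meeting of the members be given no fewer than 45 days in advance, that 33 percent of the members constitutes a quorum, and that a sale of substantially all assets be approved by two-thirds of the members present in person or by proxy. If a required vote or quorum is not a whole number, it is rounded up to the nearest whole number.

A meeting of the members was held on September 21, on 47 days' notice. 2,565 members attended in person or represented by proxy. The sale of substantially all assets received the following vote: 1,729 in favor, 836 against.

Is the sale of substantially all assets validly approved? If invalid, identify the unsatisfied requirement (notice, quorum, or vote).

Notice: 47 days given; 45 required. Satisfied.
Quorum: 33% of 7,790 = 2,570.70, rounded up to 2,571; 2,565 present. Not satisfied.
Vote: requires two-thirds of those present (2,565); 2/3 of 2565 = 1710, so 1,710 needed; 1,729 in favor. Satisfied.

Invalid — quorum requirement not satisfied.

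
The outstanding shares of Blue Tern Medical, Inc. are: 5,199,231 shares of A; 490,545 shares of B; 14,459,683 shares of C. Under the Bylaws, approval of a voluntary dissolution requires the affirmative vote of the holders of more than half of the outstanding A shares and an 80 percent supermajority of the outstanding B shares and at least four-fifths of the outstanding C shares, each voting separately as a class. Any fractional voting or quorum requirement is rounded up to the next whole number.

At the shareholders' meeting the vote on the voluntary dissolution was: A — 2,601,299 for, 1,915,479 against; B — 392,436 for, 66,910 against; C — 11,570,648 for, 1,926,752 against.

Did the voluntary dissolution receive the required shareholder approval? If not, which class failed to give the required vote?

A: a majority of 5199231 is 2599616; 2,599,616 required, 2,601,299 in favor — approved.
B: 4/5 of 490545 = 392436; 392,436 required, 392,436 in favor — approved.
C: 4/5 of 14459683 = 11567746.40, rounded up to 11567747; 11,567,747 required, 11,570,648 in favor — approved.

Approved — every class gave the required vote.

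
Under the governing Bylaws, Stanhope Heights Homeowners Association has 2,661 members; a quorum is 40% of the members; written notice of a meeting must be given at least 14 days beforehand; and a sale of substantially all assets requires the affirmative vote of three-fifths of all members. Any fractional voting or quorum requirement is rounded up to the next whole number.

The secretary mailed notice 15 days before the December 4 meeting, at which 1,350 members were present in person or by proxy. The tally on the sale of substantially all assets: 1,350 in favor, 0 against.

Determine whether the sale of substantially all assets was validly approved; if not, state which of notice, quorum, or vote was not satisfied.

Invalid — vote requirement not satisfied.

Notice: 15 days given; 14 required. Satisfied.
Quorum: 40% of 2,661 = 1,064.40, rounded up to 1,065; 1,350 present. Satisfied.
Vote: requires three-fifths of all members (2,661); 3/5 of 2661 = 1596.60, rounded up to 1597, so 1,597 needed; 1,350 in favor. Not satisfied.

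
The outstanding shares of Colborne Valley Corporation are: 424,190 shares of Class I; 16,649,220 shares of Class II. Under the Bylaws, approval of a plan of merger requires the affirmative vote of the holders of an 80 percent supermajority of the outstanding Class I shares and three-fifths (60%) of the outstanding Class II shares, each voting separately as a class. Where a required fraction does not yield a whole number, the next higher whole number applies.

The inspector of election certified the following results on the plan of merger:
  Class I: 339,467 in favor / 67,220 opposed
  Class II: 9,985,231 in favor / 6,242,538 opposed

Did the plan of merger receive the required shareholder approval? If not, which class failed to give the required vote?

Not approved — the Class II shares did not give the required vote.

Class I: 4/5 of 424190 = 339352; 339,352 required, 339,467 in favor — approved.
Class II: 3/5 of 16649220 = 9989532; 9,989,532 required, 9,985,231 in favor — not approved.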